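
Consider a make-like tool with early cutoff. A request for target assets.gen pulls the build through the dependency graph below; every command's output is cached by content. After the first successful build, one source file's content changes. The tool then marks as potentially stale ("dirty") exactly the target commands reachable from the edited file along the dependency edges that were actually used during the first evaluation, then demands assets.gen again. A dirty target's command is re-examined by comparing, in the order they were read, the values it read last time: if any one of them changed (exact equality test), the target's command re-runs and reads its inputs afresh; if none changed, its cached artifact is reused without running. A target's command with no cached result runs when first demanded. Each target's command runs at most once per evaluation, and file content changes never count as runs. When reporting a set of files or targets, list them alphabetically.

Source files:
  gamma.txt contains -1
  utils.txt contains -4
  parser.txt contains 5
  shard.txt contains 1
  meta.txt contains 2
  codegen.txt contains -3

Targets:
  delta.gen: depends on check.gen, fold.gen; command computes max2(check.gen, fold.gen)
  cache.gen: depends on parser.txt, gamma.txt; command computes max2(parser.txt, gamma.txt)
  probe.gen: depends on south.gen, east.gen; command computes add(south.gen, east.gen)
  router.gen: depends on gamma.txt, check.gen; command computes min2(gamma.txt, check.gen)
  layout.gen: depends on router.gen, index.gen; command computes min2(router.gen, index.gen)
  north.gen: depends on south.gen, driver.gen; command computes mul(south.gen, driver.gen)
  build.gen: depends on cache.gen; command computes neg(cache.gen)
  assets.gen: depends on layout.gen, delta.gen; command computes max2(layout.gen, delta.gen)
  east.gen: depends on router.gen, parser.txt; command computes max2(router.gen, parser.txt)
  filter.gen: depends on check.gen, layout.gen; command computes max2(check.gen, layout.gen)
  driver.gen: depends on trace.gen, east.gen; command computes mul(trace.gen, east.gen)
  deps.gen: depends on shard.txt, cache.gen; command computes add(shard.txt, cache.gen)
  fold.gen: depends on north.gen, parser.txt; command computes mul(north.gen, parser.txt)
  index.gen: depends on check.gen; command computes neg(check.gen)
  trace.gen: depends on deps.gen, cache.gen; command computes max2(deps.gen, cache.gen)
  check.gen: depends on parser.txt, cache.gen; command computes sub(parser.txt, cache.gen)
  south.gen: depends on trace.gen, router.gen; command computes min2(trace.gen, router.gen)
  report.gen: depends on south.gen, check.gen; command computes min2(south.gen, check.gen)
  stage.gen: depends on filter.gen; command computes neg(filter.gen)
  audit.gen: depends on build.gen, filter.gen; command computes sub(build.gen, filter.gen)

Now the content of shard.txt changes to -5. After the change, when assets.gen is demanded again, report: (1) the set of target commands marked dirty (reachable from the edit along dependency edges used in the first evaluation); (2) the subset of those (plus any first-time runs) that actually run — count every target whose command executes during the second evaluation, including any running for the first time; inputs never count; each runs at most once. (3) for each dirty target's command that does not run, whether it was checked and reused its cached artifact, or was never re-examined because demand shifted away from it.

First demand of the output computes:
  cache.gen = max2(5, -1) = 5
  check.gen = sub(5, 5) = 0
  deps.gen = add(1, 5) = 6
  index.gen = neg(0) = 0
  router.gen = min2(-1, 0) = -1
  east.gen = max2(-1, 5) = 5
  layout.gen = min2(-1, 0) = -1
  trace.gen = max2(6, 5) = 6
  driver.gen = mul(6, 5) = 30
  south.gen = min2(6, -1) = -1
  north.gen = mul(-1, 30) = -30
  fold.gen = mul(-30, 5) = -150
  delta.gen = max2(0, -150) = 0
  assets.gen = max2(-1, 0) = 0

After the edit, cleaning proceeds:
  deps.gen: a read changed (shard.txt 1->-5) — executes, giving 0.
  trace.gen: a read changed (deps.gen 6->0) — executes, giving 5.
  driver.gen: a read changed (trace.gen 6->5) — executes, giving 25.
  south.gen: a read changed (trace.gen 6->5) — executes, giving -1 — identical to its old value.
  north.gen: a read changed (driver.gen 30->25) — executes, giving -25.
  fold.gen: a read changed (north.gen -30->-25) — executes, giving -125.
  delta.gen: a read changed (fold.gen -150->-125) — executes, giving 0 — identical to its old value.
  assets.gen: dirty, but its reads are unchanged (layout.gen unchanged, delta.gen unchanged); cached 0 stands.

Note where the cutoff bites: assets.gen is checked, finds nothing changed, and keeps its cache.

The edit dirties: assets.gen, delta.gen, deps.gen, driver.gen, fold.gen, north.gen, south.gen, trace.gen.
7 target commands run: delta.gen, deps.gen, driver.gen, fold.gen, north.gen, south.gen, trace.gen.
Cache hits after checking: assets.gen.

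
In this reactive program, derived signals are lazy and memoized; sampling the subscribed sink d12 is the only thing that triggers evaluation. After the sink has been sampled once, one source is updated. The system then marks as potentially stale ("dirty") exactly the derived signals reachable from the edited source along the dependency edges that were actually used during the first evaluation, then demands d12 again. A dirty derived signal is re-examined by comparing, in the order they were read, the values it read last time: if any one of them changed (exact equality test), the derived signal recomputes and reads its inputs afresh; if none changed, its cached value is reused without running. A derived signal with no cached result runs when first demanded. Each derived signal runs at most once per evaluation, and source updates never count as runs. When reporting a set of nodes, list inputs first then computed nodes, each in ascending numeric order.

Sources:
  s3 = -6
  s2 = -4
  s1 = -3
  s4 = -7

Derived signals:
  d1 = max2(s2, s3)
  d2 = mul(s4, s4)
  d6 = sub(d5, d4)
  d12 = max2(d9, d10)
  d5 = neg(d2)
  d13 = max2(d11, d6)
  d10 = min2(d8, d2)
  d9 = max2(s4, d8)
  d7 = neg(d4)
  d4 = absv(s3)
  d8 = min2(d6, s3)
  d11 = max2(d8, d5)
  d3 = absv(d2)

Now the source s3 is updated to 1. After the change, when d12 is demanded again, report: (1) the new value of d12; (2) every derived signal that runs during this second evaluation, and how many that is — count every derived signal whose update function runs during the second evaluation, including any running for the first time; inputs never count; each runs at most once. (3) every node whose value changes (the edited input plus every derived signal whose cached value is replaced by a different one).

Demanding d12 again yields -7.
6 derived signals run: d4, d6, d8, d9, d10, d12.
The nodes whose values change: s3, d4, d6, d8, d10.

First demand of the output computes:
  d2 = mul(-7, -7) = 49
  d4 = absv(-6) = 6
  d5 = neg(49) = -49
  d6 = sub(-49, 6) = -55
  d8 = min2(-55, -6) = -55
  d9 = max2(-7, -55) = -7
  d10 = min2(-55, 49) = -55
  d12 = max2(-7, -55) = -7

After the edit, cleaning proceeds:
  d4: a read changed (s3 -6->1) — executes, giving 1.
  d6: a read changed (d4 6->1) — executes, giving -50.
  d8: a read changed (d6 -55->-50; s3 -6->1) — executes, giving -50.
  d9: a read changed (d8 -55->-50) — executes, giving -7 — identical to its old value.
  d10: a read changed (d8 -55->-50) — executes, giving -50.
  d12: a read changed (d10 -55->-50) — executes, giving -7 — identical to its old value.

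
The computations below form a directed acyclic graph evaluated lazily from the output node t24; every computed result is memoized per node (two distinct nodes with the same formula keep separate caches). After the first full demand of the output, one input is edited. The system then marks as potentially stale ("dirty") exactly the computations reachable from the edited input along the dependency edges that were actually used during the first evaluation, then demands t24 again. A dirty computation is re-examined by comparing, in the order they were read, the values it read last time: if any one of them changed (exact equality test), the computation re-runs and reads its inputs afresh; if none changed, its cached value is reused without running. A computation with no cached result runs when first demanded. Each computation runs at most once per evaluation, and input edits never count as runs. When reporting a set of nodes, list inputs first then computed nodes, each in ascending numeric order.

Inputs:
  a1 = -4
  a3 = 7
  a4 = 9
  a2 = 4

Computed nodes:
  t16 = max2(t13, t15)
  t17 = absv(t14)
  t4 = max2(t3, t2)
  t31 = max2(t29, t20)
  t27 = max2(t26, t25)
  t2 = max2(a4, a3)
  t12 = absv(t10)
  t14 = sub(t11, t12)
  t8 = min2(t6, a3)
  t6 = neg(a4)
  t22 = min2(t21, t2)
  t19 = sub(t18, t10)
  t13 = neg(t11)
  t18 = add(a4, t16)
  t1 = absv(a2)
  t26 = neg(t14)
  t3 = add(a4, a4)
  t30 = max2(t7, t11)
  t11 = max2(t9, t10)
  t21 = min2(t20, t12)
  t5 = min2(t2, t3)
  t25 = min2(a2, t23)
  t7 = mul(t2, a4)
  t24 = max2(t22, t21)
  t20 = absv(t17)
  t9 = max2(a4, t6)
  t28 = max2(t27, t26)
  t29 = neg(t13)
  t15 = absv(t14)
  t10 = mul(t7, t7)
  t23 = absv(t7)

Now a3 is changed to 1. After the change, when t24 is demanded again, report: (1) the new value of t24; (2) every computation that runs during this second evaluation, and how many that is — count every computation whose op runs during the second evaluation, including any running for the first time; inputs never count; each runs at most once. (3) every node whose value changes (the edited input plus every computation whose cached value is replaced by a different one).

Demanding t24 again yields 0.
1 computations run: t2.
The nodes whose values change: a3.
Note the absorption at t2: it re-runs yet its value is the same, leaving the output's value untouched.

First demand of the output computes:
  t2 = max2(9, 7) = 9
  t6 = neg(9) = -9
  t7 = mul(9, 9) = 81
  t9 = max2(9, -9) = 9
  t10 = mul(81, 81) = 6561
  t11 = max2(9, 6561) = 6561
  t12 = absv(6561) = 6561
  t14 = sub(6561, 6561) = 0
  t17 = absv(0) = 0
  t20 = absv(0) = 0
  t21 = min2(0, 6561) = 0
  t22 = min2(0, 9) = 0
  t24 = max2(0, 0) = 0

After the edit, cleaning proceeds:
  t2: a read changed (a3 7->1) — executes, giving 9 — identical to its old value.
  t7: dirty, but its reads are unchanged (t2 unchanged, a4 unchanged); cached 81 stands.
  t10: dirty, but its reads are unchanged (t7 unchanged, t7 unchanged); cached 6561 stands.
  t11: dirty, but its reads are unchanged (t9 unchanged, t10 unchanged); cached 6561 stands.
  t12: dirty, but its reads are unchanged (t10 unchanged); cached 6561 stands.
  t14: dirty, but its reads are unchanged (t11 unchanged, t12 unchanged); cached 0 stands.
  t17: dirty, but its reads are unchanged (t14 unchanged); cached 0 stands.
  t20: dirty, but its reads are unchanged (t17 unchanged); cached 0 stands.
  t21: dirty, but its reads are unchanged (t20 unchanged, t12 unchanged); cached 0 stands.
  t22: dirty, but its reads are unchanged (t21 unchanged, t2 unchanged); cached 0 stands.
  t24: dirty, but its reads are unchanged (t22 unchanged, t21 unchanged); cached 0 stands.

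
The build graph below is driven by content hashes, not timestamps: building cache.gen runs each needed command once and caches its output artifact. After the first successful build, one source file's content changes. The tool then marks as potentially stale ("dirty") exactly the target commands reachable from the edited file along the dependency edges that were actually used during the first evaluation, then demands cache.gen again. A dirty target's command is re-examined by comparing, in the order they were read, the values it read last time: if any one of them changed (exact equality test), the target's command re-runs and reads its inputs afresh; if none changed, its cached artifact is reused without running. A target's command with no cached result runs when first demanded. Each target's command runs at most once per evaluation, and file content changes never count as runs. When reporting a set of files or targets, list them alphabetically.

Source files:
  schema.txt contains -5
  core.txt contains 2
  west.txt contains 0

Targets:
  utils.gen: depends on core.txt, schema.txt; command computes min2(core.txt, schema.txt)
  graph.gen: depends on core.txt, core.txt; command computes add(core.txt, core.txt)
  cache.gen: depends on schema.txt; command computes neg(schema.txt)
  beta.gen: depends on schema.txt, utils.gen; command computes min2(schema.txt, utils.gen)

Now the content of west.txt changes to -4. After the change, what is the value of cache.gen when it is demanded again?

cache.gen now evaluates to 5.
The important point: nothing the output needs ever reads west.txt, so the edit is invisible to it.

Initial pass — values computed on the first demand:
  cache.gen = neg(-5) = 5

Second demand — change propagation:
  no demanded computation ever read west.txt, so the edit dirties nothing and nothing runs.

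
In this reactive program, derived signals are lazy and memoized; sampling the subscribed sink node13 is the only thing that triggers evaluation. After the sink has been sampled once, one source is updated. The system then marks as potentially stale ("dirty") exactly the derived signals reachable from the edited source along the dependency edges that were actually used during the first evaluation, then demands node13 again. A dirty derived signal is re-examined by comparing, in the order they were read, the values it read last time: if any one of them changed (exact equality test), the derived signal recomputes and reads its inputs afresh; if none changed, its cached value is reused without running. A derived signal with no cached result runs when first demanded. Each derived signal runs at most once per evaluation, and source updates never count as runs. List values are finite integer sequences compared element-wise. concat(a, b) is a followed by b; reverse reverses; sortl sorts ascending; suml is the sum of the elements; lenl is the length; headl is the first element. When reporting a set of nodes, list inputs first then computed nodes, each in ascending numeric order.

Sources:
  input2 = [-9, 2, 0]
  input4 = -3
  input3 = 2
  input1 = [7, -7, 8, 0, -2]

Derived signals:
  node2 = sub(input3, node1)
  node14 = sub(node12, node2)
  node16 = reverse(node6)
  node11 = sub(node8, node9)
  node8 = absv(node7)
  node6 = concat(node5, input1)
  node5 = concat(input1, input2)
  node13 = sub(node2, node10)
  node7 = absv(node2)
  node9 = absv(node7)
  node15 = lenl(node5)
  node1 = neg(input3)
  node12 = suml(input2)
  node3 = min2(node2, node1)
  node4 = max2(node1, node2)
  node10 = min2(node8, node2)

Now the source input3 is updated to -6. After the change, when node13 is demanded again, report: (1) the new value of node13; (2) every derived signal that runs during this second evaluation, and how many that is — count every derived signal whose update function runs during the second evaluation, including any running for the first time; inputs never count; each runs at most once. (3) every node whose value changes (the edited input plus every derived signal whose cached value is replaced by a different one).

Demanding node13 again yields 0.
6 derived signals run: node1, node2, node7, node8, node10, node13.
The nodes whose values change: input3, node1, node2, node7, node8, node10.

First demand of the output computes:
  node1 = neg(2) = -2
  node2 = sub(2, -2) = 4
  node7 = absv(4) = 4
  node8 = absv(4) = 4
  node10 = min2(4, 4) = 4
  node13 = sub(4, 4) = 0

After the edit, cleaning proceeds:
  node1: a read changed (input3 2->-6) — executes, giving 6.
  node2: a read changed (input3 2->-6; node1 -2->6) — executes, giving -12.
  node7: a read changed (node2 4->-12) — executes, giving 12.
  node8: a read changed (node7 4->12) — executes, giving 12.
  node10: a read changed (node8 4->12; node2 4->-12) — executes, giving -12.
  node13: a read changed (node2 4->-12; node10 4->-12) — executes, giving 0 — identical to its old value.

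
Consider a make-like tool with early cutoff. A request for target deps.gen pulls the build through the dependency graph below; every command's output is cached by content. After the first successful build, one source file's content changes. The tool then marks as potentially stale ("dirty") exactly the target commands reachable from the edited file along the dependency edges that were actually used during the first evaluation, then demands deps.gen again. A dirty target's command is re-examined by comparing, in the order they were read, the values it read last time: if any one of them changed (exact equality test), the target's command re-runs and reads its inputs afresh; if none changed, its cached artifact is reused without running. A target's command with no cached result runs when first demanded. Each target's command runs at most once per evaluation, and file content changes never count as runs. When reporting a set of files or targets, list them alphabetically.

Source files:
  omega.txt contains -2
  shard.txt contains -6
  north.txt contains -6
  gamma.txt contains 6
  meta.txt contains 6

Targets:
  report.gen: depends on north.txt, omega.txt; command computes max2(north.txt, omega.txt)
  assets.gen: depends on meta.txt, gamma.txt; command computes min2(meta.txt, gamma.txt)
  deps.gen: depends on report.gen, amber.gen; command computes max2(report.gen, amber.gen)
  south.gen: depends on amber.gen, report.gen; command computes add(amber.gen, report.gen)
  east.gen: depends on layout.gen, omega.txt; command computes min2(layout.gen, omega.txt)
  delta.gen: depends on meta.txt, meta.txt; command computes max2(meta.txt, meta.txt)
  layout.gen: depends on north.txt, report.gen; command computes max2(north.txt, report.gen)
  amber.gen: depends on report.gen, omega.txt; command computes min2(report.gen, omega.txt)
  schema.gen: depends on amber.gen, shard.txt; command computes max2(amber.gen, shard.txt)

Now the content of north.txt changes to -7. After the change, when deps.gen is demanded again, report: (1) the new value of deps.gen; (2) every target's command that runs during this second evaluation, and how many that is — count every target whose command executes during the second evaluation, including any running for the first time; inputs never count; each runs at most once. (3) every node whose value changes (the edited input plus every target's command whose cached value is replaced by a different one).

First demand of the output computes:
  report.gen = max2(-6, -2) = -2
  amber.gen = min2(-2, -2) = -2
  deps.gen = max2(-2, -2) = -2

After the edit, cleaning proceeds:
  report.gen: a read changed (north.txt -6->-7) — executes, giving -2 — identical to its old value.
  amber.gen: dirty, but its reads are unchanged (report.gen unchanged, omega.txt unchanged); cached -2 stands.
  deps.gen: dirty, but its reads are unchanged (report.gen unchanged, amber.gen unchanged); cached -2 stands.

Note the absorption at report.gen: it re-runs yet its value is the same, leaving the output's value untouched.

Demanding deps.gen again yields -2.
1 target commands run: report.gen.
The nodes whose values change: north.txt.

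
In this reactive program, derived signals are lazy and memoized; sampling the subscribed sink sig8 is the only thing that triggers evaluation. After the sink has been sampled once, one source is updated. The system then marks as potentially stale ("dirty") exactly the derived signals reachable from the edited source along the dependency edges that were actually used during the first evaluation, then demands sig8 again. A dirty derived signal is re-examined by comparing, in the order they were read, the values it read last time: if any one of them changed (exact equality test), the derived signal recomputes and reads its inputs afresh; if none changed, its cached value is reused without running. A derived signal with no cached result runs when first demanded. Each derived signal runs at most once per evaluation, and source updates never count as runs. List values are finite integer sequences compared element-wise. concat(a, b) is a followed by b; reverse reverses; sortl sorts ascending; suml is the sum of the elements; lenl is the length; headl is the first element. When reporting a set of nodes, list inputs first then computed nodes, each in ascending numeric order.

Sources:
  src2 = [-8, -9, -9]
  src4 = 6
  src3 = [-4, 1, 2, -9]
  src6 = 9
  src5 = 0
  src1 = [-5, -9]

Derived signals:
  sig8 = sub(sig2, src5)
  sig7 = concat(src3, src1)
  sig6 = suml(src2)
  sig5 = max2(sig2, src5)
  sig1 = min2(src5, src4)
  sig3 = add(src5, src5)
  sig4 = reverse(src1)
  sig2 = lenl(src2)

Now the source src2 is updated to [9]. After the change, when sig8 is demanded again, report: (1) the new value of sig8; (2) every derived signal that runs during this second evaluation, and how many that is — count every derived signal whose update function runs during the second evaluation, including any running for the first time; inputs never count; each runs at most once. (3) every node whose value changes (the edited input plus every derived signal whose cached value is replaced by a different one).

First demand of the output computes:
  sig2 = lenl([-8, -9, -9]) = 3
  sig8 = sub(3, 0) = 3

After the edit, cleaning proceeds:
  sig2: a read changed (src2 [-8, -9, -9]->[9]) — executes, giving 1.
  sig8: a read changed (sig2 3->1) — executes, giving 1.

Demanding sig8 again yields 1.
2 derived signals run: sig2, sig8.
The nodes whose values change: src2, sig2, sig8.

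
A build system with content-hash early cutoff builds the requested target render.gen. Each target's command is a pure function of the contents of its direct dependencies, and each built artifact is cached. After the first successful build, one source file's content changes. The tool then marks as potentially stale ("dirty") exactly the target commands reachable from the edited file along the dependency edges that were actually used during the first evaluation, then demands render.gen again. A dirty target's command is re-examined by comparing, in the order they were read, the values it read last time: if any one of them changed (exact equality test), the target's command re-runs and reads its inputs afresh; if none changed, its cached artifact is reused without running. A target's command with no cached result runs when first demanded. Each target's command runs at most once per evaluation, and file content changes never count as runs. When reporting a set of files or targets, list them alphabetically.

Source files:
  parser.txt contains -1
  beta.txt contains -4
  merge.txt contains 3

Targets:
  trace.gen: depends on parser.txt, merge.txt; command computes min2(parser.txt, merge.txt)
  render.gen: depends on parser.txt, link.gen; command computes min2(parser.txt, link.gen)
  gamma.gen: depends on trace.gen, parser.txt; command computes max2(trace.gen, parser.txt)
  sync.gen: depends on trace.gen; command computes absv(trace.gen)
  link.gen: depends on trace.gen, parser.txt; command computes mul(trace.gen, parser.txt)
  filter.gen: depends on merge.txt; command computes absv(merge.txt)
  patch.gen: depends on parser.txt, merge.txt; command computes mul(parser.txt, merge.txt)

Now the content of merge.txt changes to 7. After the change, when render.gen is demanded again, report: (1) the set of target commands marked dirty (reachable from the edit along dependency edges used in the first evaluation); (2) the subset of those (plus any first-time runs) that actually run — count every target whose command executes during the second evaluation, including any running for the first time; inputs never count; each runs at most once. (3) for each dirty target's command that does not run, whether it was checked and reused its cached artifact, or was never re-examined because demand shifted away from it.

First evaluation (everything demanded from the output):
  trace.gen = min2(-1, 3) = -1
  link.gen = mul(-1, -1) = 1
  render.gen = min2(-1, 1) = -1

Propagation after the edit:
  trace.gen: runs — merge.txt 3->7; result -1 (same value as before).
  link.gen: checked — values it read are unchanged (trace.gen unchanged, parser.txt unchanged); reused cached 1 without running.
  render.gen: checked — values it read are unchanged (parser.txt unchanged, link.gen unchanged); reused cached -1 without running.

Key observation: the change is absorbed at trace.gen — it re-runs but produces the same value, and the output's value is unchanged.

Marked dirty: link.gen, render.gen, trace.gen.
Target commands that run: trace.gen — 1 in total.
Checked but reused from cache: link.gen, render.gen.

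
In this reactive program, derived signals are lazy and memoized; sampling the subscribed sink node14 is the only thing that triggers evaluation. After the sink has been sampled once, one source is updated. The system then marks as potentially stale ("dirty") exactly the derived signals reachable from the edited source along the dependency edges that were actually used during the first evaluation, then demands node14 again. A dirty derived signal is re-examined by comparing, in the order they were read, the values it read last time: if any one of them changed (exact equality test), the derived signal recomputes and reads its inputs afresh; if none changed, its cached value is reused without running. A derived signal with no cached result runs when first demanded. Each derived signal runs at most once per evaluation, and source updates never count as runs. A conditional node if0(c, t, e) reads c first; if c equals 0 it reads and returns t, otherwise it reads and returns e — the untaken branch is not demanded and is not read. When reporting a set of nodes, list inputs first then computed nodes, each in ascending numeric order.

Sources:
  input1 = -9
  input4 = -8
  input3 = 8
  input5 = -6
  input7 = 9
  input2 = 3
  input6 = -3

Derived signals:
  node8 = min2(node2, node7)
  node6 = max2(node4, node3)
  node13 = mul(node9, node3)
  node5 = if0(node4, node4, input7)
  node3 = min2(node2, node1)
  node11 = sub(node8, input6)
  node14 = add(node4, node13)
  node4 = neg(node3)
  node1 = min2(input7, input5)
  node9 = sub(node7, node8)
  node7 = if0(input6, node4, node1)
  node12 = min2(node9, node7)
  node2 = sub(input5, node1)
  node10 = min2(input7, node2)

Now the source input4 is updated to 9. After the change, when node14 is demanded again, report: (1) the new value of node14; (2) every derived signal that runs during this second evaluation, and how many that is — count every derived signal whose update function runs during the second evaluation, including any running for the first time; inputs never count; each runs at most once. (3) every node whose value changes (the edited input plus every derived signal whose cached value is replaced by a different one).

Demanding node14 again yields 6.
0 derived signals run: none.
The nodes whose values change: input4.
Note the shortcut — nothing in the graph depends on input4 at all, so no recomputation happens.

First demand of the output computes:
  node1 = min2(9, -6) = -6
  node2 = sub(-6, -6) = 0
  node3 = min2(0, -6) = -6
  node4 = neg(-6) = 6
  node7 = if0(input6=-3 -> else branch node1) = -6
  node8 = min2(0, -6) = -6
  node9 = sub(-6, -6) = 0
  node13 = mul(0, -6) = 0
  node14 = add(6, 0) = 6

After the edit, cleaning proceeds:
  no node depends on input4 at all; the second demand re-runs nothing.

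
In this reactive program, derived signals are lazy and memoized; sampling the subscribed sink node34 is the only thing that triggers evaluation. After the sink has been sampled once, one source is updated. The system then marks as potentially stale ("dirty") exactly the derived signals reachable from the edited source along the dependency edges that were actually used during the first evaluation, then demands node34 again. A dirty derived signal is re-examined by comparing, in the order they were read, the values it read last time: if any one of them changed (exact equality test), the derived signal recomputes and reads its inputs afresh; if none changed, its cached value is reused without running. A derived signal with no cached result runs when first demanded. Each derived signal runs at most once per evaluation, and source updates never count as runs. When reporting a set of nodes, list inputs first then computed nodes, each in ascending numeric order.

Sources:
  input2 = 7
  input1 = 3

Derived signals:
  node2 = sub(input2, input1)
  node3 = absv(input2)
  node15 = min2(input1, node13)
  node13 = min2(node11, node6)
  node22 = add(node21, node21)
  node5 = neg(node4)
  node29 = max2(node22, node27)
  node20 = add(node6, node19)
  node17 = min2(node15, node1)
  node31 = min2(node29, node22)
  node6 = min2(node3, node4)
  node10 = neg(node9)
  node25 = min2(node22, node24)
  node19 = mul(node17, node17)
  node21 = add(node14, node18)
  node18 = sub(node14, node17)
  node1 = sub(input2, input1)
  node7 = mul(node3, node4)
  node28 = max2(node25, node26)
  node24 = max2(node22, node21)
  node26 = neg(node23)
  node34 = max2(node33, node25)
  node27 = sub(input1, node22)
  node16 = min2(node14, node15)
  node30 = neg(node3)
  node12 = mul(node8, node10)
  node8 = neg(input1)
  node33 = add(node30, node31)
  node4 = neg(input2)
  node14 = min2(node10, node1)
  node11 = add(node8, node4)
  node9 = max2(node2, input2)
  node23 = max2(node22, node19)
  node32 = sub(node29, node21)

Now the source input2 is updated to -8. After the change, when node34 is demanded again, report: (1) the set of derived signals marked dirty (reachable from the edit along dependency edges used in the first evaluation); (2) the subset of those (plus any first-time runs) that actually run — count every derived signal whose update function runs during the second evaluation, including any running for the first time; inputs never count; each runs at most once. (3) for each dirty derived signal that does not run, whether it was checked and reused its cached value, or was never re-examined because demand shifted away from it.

First demand of the output computes:
  node1 = sub(7, 3) = 4
  node2 = sub(7, 3) = 4
  node3 = absv(7) = 7
  node4 = neg(7) = -7
  node6 = min2(7, -7) = -7
  node8 = neg(3) = -3
  node9 = max2(4, 7) = 7
  node10 = neg(7) = -7
  node11 = add(-3, -7) = -10
  node13 = min2(-10, -7) = -10
  node14 = min2(-7, 4) = -7
  node15 = min2(3, -10) = -10
  node17 = min2(-10, 4) = -10
  node18 = sub(-7, -10) = 3
  node21 = add(-7, 3) = -4
  node22 = add(-4, -4) = -8
  node24 = max2(-8, -4) = -4
  node25 = min2(-8, -4) = -8
  node27 = sub(3, -8) = 11
  node29 = max2(-8, 11) = 11
  node30 = neg(7) = -7
  node31 = min2(11, -8) = -8
  node33 = add(-7, -8) = -15
  node34 = max2(-15, -8) = -8

After the edit, cleaning proceeds:
  node1: a read changed (input2 7->-8) — executes, giving -11.
  node2: a read changed (input2 7->-8) — executes, giving -11.
  node3: a read changed (input2 7->-8) — executes, giving 8.
  node4: a read changed (input2 7->-8) — executes, giving 8.
  node6: a read changed (node3 7->8; node4 -7->8) — executes, giving 8.
  node9: a read changed (node2 4->-11; input2 7->-8) — executes, giving -8.
  node10: a read changed (node9 7->-8) — executes, giving 8.
  node11: a read changed (node4 -7->8) — executes, giving 5.
  node13: a read changed (node11 -10->5; node6 -7->8) — executes, giving 5.
  node14: a read changed (node10 -7->8; node1 4->-11) — executes, giving -11.
  node15: a read changed (node13 -10->5) — executes, giving 3.
  node17: a read changed (node15 -10->3; node1 4->-11) — executes, giving -11.
  node18: a read changed (node14 -7->-11; node17 -10->-11) — executes, giving 0.
  node21: a read changed (node14 -7->-11; node18 3->0) — executes, giving -11.
  node22: a read changed (node21 -4->-11; node21 -4->-11) — executes, giving -22.
  node24: a read changed (node22 -8->-22; node21 -4->-11) — executes, giving -11.
  node25: a read changed (node22 -8->-22; node24 -4->-11) — executes, giving -22.
  node27: a read changed (node22 -8->-22) — executes, giving 25.
  node29: a read changed (node22 -8->-22; node27 11->25) — executes, giving 25.
  node30: a read changed (node3 7->8) — executes, giving -8.
  node31: a read changed (node29 11->25; node22 -8->-22) — executes, giving -22.
  node33: a read changed (node30 -7->-8; node31 -8->-22) — executes, giving -30.
  node34: a read changed (node33 -15->-30; node25 -8->-22) — executes, giving -22.

The edit dirties: node1, node2, node3, node4, node6, node9, node10, node11, node13, node14, node15, node17, node18, node21, node22, node24, node25, node27, node29, node30, node31, node33, node34.
23 derived signals run: node1, node2, node3, node4, node6, node9, node10, node11, node13, node14, node15, node17, node18, node21, node22, node24, node25, node27, node29, node30, node31, node33, node34.
No dirty derived signal escaped a run.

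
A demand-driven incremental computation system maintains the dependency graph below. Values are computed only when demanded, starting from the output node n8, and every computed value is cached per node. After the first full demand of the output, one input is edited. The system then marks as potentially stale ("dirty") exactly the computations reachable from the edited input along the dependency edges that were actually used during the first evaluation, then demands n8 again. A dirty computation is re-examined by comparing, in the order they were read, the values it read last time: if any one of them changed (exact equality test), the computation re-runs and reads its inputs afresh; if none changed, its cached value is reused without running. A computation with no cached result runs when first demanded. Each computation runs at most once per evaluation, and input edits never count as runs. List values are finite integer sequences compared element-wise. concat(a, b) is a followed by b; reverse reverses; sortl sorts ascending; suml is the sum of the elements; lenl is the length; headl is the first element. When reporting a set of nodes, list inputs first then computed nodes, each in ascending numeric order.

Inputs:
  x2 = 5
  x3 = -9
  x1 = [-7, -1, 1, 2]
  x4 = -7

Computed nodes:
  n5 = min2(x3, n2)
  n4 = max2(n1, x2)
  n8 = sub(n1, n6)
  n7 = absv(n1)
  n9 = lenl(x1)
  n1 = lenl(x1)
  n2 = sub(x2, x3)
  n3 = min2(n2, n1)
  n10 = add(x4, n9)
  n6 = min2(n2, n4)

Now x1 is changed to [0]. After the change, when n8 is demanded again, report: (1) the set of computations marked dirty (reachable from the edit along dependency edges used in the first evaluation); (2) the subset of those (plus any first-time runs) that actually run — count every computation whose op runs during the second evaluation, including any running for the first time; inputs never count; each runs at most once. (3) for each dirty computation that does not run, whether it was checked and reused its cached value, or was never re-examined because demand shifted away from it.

Marked dirty: n1, n4, n6, n8.
Computations that run: n1, n4, n8 — 3 in total.
Checked but reused from cache: n6.
Key observation: the cutoff stops propagation at n6 — its inputs' values are unchanged, so it reuses its cache.

First evaluation (everything demanded from the output):
  n1 = lenl([-7, -1, 1, 2]) = 4
  n2 = sub(5, -9) = 14
  n4 = max2(4, 5) = 5
  n6 = min2(14, 5) = 5
  n8 = sub(4, 5) = -1

Propagation after the edit:
  n1: runs — x1 [-7, -1, 1, 2]->[0]; result 1.
  n4: runs — n1 4->1; result 5 (same value as before).
  n6: checked — values it read are unchanged (n2 unchanged, n4 unchanged); reused cached 5 without running.
  n8: runs — n1 4->1; result -4.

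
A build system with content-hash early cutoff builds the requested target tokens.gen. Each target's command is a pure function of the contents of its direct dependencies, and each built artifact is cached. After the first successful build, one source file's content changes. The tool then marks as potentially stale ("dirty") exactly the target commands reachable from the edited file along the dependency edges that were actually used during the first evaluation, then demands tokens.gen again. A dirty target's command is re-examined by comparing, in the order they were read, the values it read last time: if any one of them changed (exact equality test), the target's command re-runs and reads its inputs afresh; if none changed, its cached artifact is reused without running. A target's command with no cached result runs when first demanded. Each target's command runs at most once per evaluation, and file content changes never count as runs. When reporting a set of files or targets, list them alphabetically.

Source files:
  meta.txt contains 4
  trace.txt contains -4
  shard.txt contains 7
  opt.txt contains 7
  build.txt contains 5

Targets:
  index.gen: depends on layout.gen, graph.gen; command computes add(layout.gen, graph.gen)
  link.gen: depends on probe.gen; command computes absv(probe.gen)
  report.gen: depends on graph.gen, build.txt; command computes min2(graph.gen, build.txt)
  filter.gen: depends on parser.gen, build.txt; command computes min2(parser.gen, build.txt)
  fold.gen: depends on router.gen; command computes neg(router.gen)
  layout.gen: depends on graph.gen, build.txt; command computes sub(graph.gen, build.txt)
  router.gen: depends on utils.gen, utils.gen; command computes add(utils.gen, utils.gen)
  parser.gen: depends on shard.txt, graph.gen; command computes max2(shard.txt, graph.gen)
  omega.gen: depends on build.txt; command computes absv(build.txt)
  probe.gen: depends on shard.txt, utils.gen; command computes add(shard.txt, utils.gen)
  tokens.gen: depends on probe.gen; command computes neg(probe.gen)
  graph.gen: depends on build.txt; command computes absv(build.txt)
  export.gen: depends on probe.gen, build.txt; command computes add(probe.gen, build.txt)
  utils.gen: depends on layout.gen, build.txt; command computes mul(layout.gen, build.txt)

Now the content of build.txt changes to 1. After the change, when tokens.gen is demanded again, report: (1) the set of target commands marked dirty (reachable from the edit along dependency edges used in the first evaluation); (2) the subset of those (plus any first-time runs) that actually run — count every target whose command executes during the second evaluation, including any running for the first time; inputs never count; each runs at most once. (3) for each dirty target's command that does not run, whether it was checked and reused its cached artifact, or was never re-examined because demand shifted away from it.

First evaluation (everything demanded from the output):
  graph.gen = absv(5) = 5
  layout.gen = sub(5, 5) = 0
  utils.gen = mul(0, 5) = 0
  probe.gen = add(7, 0) = 7
  tokens.gen = neg(7) = -7

Propagation after the edit:
  graph.gen: runs — build.txt 5->1; result 1.
  layout.gen: runs — graph.gen 5->1; build.txt 5->1; result 0 (same value as before).
  utils.gen: runs — build.txt 5->1; result 0 (same value as before).
  probe.gen: checked — values it read are unchanged (shard.txt unchanged, utils.gen unchanged); reused cached 7 without running.
  tokens.gen: checked — values it read are unchanged (probe.gen unchanged); reused cached -7 without running.

Key observation: the cutoff stops propagation at probe.gen — its inputs' values are unchanged, so it reuses its cache.

Marked dirty: graph.gen, layout.gen, probe.gen, tokens.gen, utils.gen.
Target commands that run: graph.gen, layout.gen, utils.gen — 3 in total.
Checked but reused from cache: probe.gen, tokens.gen.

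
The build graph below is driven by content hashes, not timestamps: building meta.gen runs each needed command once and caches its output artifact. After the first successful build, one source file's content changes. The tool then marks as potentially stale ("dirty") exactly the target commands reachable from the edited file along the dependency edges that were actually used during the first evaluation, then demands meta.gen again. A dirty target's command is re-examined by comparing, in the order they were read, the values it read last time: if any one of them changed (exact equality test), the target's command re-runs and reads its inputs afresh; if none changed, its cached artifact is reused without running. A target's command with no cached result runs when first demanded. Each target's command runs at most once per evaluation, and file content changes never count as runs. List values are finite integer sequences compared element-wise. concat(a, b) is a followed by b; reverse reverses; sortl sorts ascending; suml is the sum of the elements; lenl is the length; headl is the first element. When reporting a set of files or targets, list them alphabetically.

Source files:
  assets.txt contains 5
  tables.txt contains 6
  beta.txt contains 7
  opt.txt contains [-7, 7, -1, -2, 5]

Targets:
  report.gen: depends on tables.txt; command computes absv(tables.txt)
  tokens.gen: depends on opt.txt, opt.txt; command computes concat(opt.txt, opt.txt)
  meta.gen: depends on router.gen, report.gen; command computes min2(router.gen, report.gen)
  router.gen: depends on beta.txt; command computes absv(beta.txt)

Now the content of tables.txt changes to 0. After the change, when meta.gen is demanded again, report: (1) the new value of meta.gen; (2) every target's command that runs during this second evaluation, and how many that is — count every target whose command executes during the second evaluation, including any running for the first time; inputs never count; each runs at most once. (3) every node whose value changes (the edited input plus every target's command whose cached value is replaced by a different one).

meta.gen now evaluates to 0.
Run set: meta.gen, report.gen (2 run).
Changed values: meta.gen, report.gen, tables.txt.

Initial pass — values computed on the first demand:
  report.gen = absv(6) = 6
  router.gen = absv(7) = 7
  meta.gen = min2(7, 6) = 6

Second demand — change propagation:
  report.gen: re-runs because tables.txt 6->0; new result 0.
  meta.gen: re-runs because report.gen 6->0; new result 0.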